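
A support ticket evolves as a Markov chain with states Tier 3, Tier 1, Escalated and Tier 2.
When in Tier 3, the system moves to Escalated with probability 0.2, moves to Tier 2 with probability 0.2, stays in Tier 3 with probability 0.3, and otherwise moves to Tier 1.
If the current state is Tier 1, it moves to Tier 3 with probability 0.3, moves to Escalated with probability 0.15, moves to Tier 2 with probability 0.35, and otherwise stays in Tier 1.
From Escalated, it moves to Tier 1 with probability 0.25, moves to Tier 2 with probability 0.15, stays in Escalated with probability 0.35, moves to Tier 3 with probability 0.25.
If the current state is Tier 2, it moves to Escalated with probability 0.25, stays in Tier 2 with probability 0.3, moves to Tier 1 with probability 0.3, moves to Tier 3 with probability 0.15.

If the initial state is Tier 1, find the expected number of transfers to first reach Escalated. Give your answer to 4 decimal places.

5.1960

Let t(s) be the expected number of transfers to first reach Escalated from state s, with t(Escalated) = 0. Conditioning on the first transfer:
t(Tier 3) = 1 + 0.3·t(Tier 3) + 0.3·t(Tier 1) + 0.2·t(Tier 2)
t(Tier 1) = 1 + 0.3·t(Tier 3) + 0.2·t(Tier 1) + 0.35·t(Tier 2)
t(Tier 2) = 1 + 0.15·t(Tier 3) + 0.3·t(Tier 1) + 0.3·t(Tier 2)
Solving: t(Tier 3) = 5.0063, t(Tier 1) = 5.1960, t(Tier 2) = 4.7282.
Expected transfers from Tier 1 to Escalated: 5.1960.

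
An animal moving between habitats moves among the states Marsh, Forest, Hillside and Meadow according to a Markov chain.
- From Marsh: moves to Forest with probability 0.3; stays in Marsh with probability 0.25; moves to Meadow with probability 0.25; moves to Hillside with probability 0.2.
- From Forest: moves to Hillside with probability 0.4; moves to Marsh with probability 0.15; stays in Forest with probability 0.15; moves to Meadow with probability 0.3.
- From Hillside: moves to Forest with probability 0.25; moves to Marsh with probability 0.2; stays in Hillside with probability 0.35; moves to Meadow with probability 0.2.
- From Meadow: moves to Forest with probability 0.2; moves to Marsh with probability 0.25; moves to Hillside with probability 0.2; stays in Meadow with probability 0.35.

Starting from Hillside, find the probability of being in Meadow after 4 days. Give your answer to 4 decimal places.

0.2740

Propagate the distribution vector 4 days from Hillside.
After 0 days: (0.0000, 0.0000, 1.0000, 0.0000)
After 1 day: (0.2000, 0.2500, 0.3500, 0.2000)
After 2 days: (0.2075, 0.2250, 0.3025, 0.2650)
After 3 days: (0.2124, 0.2246, 0.2904, 0.2726)
After 4 days: (0.2130, 0.2245, 0.2885, 0.2740)
P(in Meadow after 4 days) = 0.2740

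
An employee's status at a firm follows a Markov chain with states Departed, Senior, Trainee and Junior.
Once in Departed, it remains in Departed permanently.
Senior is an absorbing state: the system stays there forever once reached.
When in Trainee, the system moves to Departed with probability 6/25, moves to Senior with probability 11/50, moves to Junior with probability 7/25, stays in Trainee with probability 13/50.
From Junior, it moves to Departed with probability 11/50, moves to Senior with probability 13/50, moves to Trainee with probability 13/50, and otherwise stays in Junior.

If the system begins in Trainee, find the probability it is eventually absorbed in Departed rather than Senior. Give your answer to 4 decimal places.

Let h(s) be the probability of absorption at Departed starting from transient state s. Then h(Departed) = 1 and h(Senior) = 0. By first-step analysis:
h(Trainee) = 0.24·1 + 0.22·0 + 0.26·h(Trainee) + 0.28·h(Junior)
h(Junior) = 0.22·1 + 0.26·0 + 0.26·h(Trainee) + 0.26·h(Junior)
Solving: h(Trainee) = 0.5038, h(Junior) = 0.4743.
Starting from Trainee, the probability is 0.5038.

0.5038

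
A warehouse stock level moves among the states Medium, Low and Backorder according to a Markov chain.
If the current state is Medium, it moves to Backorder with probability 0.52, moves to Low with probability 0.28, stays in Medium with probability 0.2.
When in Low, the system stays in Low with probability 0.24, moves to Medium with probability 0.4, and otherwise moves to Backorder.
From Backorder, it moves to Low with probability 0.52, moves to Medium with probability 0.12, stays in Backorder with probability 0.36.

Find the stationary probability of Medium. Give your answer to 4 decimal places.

0.2404

Let the stationary distribution be π with π = πP and π_1 + π_2 + π_3 = 1.
π_1 = 0.2·π_1 + 0.4·π_2 + 0.12·π_3
π_2 = 0.28·π_1 + 0.24·π_2 + 0.52·π_3
Solving with the normalization constraint gives π = (0.2404, 0.3612, 0.3985).
So the stationary probability of Medium is 0.2404.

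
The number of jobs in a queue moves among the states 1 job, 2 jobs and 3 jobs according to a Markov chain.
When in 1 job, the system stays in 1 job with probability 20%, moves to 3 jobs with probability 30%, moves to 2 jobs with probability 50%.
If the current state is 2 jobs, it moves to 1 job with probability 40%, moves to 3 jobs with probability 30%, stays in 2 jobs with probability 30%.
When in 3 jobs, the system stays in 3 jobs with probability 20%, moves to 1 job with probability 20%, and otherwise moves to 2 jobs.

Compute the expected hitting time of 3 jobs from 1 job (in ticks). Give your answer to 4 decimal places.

3.3333

Let t(s) be the expected number of ticks to first reach 3 jobs from state s, with t(3 jobs) = 0. Conditioning on the first tick:
t(1 job) = 1 + 0.2·t(1 job) + 0.5·t(2 jobs)
t(2 jobs) = 1 + 0.4·t(1 job) + 0.3·t(2 jobs)
Solving: t(1 job) = 3.3333, t(2 jobs) = 3.3333.
Expected ticks from 1 job to 3 jobs: 3.3333.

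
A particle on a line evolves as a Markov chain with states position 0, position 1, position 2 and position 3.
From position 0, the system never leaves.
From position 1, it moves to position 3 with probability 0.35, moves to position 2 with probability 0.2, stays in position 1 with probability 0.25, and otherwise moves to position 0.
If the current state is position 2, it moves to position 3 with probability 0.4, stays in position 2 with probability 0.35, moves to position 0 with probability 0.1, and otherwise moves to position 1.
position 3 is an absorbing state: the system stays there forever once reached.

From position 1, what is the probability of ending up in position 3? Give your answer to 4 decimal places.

Let h(s) be the probability of absorption at position 3 starting from transient state s. Then h(position 3) = 1 and h(position 0) = 0. By first-step analysis:
h(position 1) = 0.2·0 + 0.25·h(position 1) + 0.2·h(position 2) + 0.35·1
h(position 2) = 0.1·0 + 0.15·h(position 1) + 0.35·h(position 2) + 0.4·1
Solving: h(position 1) = 0.6721, h(position 2) = 0.7705.
Starting from position 1, the probability is 0.6721.

0.6721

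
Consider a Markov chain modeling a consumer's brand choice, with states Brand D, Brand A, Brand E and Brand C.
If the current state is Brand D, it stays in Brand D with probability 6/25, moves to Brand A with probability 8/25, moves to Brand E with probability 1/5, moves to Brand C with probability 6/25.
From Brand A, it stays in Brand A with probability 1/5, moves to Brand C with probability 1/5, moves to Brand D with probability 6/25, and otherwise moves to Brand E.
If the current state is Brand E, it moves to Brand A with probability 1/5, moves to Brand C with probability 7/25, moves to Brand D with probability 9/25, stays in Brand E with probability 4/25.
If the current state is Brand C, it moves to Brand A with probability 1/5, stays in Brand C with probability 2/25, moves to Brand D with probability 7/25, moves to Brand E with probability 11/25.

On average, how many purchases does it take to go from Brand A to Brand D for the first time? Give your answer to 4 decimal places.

Let t(s) be the expected number of purchases to first reach Brand D from state s, with t(Brand D) = 0. Conditioning on the first purchase:
t(Brand A) = 1 + 0.2·t(Brand A) + 0.36·t(Brand E) + 0.2·t(Brand C)
t(Brand E) = 1 + 0.2·t(Brand A) + 0.16·t(Brand E) + 0.28·t(Brand C)
t(Brand C) = 1 + 0.2·t(Brand A) + 0.44·t(Brand E) + 0.08·t(Brand C)
Solving: t(Brand A) = 3.5008, t(Brand E) = 3.1407, t(Brand C) = 3.3501.
Expected purchases from Brand A to Brand D: 3.5008.

3.5008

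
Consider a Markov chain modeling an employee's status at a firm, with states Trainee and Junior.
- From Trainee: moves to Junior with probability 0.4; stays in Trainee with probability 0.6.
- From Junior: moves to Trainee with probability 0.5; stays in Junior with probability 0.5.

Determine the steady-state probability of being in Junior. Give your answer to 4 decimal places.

0.4444

Let the stationary distribution be π with π = πP and π_1 + π_2 = 1.
π_1 = 0.6·π_1 + 0.5·π_2
Solving with the normalization constraint gives π = (0.5556, 0.4444).
So the stationary probability of Junior is 0.4444.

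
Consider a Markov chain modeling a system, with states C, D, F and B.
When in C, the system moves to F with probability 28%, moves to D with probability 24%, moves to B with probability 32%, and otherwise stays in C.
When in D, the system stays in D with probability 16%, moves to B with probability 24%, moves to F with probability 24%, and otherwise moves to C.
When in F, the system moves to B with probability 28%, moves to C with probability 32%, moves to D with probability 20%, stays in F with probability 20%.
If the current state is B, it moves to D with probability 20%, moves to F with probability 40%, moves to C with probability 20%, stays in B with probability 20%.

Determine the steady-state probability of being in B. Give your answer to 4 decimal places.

0.2612

Let the stationary distribution be π with π = πP and π_1 + π_2 + π_3 + π_4 = 1.
π_1 = 0.16·π_1 + 0.36·π_2 + 0.32·π_3 + 0.2·π_4
π_2 = 0.24·π_1 + 0.16·π_2 + 0.2·π_3 + 0.2·π_4
π_3 = 0.28·π_1 + 0.24·π_2 + 0.2·π_3 + 0.4·π_4
Solving with the normalization constraint gives π = (0.2558, 0.2021, 0.2808, 0.2612).
So the stationary probability of B is 0.2612.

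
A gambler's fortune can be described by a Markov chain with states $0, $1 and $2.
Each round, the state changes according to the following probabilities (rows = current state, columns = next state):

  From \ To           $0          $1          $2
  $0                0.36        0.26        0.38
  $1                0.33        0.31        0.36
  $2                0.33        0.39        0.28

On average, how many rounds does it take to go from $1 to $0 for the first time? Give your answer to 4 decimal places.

Let t(s) be the expected number of rounds to first reach $0 from state s, with t($0) = 0. Conditioning on the first round:
t($1) = 1 + 0.31·t($1) + 0.36·t($2)
t($2) = 1 + 0.39·t($1) + 0.28·t($2)
Solving: t($1) = 3.0303, t($2) = 3.0303.
Expected rounds from $1 to $0: 3.0303.

3.0303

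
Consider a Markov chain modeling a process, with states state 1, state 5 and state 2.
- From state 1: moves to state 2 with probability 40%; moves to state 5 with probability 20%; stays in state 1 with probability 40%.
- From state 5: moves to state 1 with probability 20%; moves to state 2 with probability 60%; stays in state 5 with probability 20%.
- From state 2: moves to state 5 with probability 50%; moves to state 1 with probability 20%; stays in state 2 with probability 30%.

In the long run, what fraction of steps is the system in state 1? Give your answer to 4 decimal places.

0.2500

Let the stationary distribution be π with π = πP and π_1 + π_2 + π_3 = 1.
π_1 = 0.4·π_1 + 0.2·π_2 + 0.2·π_3
π_2 = 0.2·π_1 + 0.2·π_2 + 0.5·π_3
Solving with the normalization constraint gives π = (0.2500, 0.3269, 0.4231).
So the stationary probability of state 1 is 0.2500.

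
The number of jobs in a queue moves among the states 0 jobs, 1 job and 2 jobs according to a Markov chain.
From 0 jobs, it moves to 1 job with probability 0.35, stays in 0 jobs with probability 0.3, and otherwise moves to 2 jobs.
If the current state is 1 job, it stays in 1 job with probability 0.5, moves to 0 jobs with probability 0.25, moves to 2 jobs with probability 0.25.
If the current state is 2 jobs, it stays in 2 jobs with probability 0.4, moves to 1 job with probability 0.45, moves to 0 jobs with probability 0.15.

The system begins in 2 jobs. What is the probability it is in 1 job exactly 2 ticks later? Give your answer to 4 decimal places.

Sum over the intermediate state after 1 tick:
P = P(2 jobs→0 jobs)·P(0 jobs→1 job) + P(2 jobs→1 job)·P(1 job→1 job) + P(2 jobs→2 jobs)·P(2 jobs→1 job)
  = 0.15×0.35 + 0.45×0.5 + 0.4×0.45
  = 0.0525 + 0.2250 + 0.1800 = 0.4575

0.4575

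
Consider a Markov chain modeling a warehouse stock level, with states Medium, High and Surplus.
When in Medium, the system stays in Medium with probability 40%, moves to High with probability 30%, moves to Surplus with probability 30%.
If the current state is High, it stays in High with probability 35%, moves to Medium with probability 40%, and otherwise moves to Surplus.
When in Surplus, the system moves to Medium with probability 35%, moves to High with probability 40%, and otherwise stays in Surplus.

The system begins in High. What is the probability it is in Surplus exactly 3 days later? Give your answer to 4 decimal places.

0.2694

Propagate the distribution vector 3 days from High.
After 0 days: (0.0000, 1.0000, 0.0000)
After 1 day: (0.4000, 0.3500, 0.2500)
After 2 days: (0.3875, 0.3425, 0.2700)
After 3 days: (0.3865, 0.3441, 0.2694)
P(in Surplus after 3 days) = 0.2694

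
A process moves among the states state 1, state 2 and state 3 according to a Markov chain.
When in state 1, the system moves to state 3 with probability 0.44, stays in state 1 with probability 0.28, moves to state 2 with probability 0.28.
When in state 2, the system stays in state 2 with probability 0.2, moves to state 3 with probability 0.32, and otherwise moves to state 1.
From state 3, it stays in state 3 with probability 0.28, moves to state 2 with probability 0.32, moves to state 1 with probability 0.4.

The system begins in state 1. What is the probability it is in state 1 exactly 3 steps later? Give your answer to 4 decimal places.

0.3754

Propagate the distribution vector 3 steps from state 1.
After 0 steps: (1.0000, 0.0000, 0.0000)
After 1 step: (0.2800, 0.2800, 0.4400)
After 2 steps: (0.3888, 0.2752, 0.3360)
After 3 steps: (0.3754, 0.2714, 0.3532)
P(in state 1 after 3 steps) = 0.3754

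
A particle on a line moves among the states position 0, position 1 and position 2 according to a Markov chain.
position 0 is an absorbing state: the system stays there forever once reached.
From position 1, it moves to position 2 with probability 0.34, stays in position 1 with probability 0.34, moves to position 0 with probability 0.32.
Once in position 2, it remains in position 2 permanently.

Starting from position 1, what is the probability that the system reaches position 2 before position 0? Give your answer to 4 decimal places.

0.5152

Let h(s) be the probability of absorption at position 2 starting from transient state s. Then h(position 2) = 1 and h(position 0) = 0. By first-step analysis:
h(position 1) = 0.32·0 + 0.34·h(position 1) + 0.34·1
Solving: h(position 1) = 0.5152.
Starting from position 1, the probability is 0.5152.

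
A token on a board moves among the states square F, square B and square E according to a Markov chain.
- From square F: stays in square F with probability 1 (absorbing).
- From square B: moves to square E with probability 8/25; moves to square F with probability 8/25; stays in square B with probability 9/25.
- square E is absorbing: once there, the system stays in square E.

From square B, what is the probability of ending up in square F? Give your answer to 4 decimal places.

0.5000

Let h(s) be the probability of absorption at square F starting from transient state s. Then h(square F) = 1 and h(square E) = 0. By first-step analysis:
h(square B) = 0.32·1 + 0.36·h(square B) + 0.32·0
Solving: h(square B) = 0.5000.
Starting from square B, the probability is 0.5000.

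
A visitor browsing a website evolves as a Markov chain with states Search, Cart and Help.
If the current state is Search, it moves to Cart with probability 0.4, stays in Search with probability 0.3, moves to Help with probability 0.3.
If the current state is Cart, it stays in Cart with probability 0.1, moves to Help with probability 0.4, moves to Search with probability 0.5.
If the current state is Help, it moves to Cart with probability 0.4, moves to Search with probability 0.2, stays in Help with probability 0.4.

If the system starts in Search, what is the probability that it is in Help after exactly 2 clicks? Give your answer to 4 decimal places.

Sum over the intermediate state after 1 click:
P = P(Search→Search)·P(Search→Help) + P(Search→Cart)·P(Cart→Help) + P(Search→Help)·P(Help→Help)
  = 0.3×0.3 + 0.4×0.4 + 0.3×0.4
  = 0.0900 + 0.1600 + 0.1200 = 0.3700

0.3700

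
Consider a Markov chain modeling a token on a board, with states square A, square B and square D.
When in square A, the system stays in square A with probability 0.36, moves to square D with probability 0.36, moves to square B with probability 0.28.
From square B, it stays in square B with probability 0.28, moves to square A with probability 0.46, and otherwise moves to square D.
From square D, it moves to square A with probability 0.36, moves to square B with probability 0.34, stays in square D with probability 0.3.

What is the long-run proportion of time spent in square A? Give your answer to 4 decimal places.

Let the stationary distribution be π with π = πP and π_1 + π_2 + π_3 = 1.
π_1 = 0.36·π_1 + 0.46·π_2 + 0.36·π_3
π_2 = 0.28·π_1 + 0.28·π_2 + 0.34·π_3
Solving with the normalization constraint gives π = (0.3899, 0.2987, 0.3114).
So the stationary probability of square A is 0.3899.

0.3899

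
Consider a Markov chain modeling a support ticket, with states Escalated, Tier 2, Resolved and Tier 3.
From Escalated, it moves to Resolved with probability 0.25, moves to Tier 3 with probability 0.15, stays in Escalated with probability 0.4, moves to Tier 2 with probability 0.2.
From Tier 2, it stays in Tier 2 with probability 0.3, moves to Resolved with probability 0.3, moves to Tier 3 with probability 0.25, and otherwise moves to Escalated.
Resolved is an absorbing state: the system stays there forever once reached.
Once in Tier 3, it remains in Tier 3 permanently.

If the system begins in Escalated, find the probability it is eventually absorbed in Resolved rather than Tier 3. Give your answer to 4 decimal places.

0.6026

Let h(s) be the probability of absorption at Resolved starting from transient state s. Then h(Resolved) = 1 and h(Tier 3) = 0. By first-step analysis:
h(Escalated) = 0.4·h(Escalated) + 0.2·h(Tier 2) + 0.25·1 + 0.15·0
h(Tier 2) = 0.15·h(Escalated) + 0.3·h(Tier 2) + 0.3·1 + 0.25·0
Solving: h(Escalated) = 0.6026, h(Tier 2) = 0.5577.
Starting from Escalated, the probability is 0.6026.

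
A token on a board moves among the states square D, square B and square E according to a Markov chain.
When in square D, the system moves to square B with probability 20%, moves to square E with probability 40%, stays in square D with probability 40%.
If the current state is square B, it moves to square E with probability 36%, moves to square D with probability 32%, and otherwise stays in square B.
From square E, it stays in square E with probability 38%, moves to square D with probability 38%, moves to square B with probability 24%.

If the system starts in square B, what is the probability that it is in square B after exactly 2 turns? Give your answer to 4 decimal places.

0.2528

Sum over the intermediate state after 1 turn:
P = P(square B→square D)·P(square D→square B) + P(square B→square B)·P(square B→square B) + P(square B→square E)·P(square E→square B)
  = 0.32×0.2 + 0.32×0.32 + 0.36×0.24
  = 0.0640 + 0.1024 + 0.0864 = 0.2528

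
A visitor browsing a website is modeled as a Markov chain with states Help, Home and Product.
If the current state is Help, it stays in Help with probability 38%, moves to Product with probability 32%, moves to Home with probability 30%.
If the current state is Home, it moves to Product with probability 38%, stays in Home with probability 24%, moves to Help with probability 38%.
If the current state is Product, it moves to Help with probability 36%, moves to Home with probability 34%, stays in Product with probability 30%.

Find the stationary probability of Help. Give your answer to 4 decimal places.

0.3734

Let the stationary distribution be π with π = πP and π_1 + π_2 + π_3 = 1.
π_1 = 0.38·π_1 + 0.38·π_2 + 0.36·π_3
π_2 = 0.3·π_1 + 0.24·π_2 + 0.34·π_3
Solving with the normalization constraint gives π = (0.3734, 0.2955, 0.3311).
So the stationary probability of Help is 0.3734.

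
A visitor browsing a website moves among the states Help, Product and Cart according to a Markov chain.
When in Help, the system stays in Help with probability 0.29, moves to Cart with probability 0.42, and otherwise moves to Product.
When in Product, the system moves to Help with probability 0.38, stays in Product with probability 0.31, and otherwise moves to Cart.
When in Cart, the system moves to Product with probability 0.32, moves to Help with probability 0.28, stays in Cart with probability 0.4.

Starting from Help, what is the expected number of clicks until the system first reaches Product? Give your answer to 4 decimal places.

3.3074

Let t(s) be the expected number of clicks to first reach Product from state s, with t(Product) = 0. Conditioning on the first click:
t(Help) = 1 + 0.29·t(Help) + 0.42·t(Cart)
t(Cart) = 1 + 0.28·t(Help) + 0.4·t(Cart)
Solving: t(Help) = 3.3074, t(Cart) = 3.2101.
Expected clicks from Help to Product: 3.3074.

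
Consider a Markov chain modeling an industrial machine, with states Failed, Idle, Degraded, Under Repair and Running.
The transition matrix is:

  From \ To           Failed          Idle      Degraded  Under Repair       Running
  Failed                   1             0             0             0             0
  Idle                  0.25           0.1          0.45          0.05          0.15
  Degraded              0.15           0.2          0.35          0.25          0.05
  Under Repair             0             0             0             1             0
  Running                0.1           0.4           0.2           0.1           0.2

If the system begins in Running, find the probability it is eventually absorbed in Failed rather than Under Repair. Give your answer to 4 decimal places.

0.5360

Let h(s) be the probability of absorption at Failed starting from transient state s. Then h(Failed) = 1 and h(Under Repair) = 0. By first-step analysis:
h(Idle) = 0.25·1 + 0.1·h(Idle) + 0.45·h(Degraded) + 0.05·0 + 0.15·h(Running)
h(Degraded) = 0.15·1 + 0.2·h(Idle) + 0.35·h(Degraded) + 0.25·0 + 0.05·h(Running)
h(Running) = 0.1·1 + 0.4·h(Idle) + 0.2·h(Degraded) + 0.1·0 + 0.2·h(Running)
Solving: h(Idle) = 0.5946, h(Degraded) = 0.4550, h(Running) = 0.5360.
Starting from Running, the probability is 0.5360.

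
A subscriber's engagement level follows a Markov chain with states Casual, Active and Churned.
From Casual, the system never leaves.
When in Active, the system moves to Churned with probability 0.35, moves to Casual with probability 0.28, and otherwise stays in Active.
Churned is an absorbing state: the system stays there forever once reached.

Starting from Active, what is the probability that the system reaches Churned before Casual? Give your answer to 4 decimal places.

Let h(s) be the probability of absorption at Churned starting from transient state s. Then h(Churned) = 1 and h(Casual) = 0. By first-step analysis:
h(Active) = 0.28·0 + 0.37·h(Active) + 0.35·1
Solving: h(Active) = 0.5556.
Starting from Active, the probability is 0.5556.

0.5556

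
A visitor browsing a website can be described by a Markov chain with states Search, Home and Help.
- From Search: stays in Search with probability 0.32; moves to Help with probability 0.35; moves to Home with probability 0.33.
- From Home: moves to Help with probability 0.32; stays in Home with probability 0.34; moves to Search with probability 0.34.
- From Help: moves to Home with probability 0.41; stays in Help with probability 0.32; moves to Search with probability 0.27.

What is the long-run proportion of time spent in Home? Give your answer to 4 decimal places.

0.3599

Let the stationary distribution be π with π = πP and π_1 + π_2 + π_3 = 1.
π_1 = 0.32·π_1 + 0.34·π_2 + 0.27·π_3
π_2 = 0.33·π_1 + 0.34·π_2 + 0.41·π_3
Solving with the normalization constraint gives π = (0.3107, 0.3599, 0.3293).
So the stationary probability of Home is 0.3599.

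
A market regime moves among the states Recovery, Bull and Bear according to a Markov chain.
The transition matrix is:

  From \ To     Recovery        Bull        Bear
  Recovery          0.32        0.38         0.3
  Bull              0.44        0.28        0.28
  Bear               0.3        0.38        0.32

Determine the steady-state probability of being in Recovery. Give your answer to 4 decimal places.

Let the stationary distribution be π with π = πP and π_1 + π_2 + π_3 = 1.
π_1 = 0.32·π_1 + 0.44·π_2 + 0.3·π_3
π_2 = 0.38·π_1 + 0.28·π_2 + 0.38·π_3
Solving with the normalization constraint gives π = (0.3555, 0.3455, 0.2991).
So the stationary probability of Recovery is 0.3555.

0.3555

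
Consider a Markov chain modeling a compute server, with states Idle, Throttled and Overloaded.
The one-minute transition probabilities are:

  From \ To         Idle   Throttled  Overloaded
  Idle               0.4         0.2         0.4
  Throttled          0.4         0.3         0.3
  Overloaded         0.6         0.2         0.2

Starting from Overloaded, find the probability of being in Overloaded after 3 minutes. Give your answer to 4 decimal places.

0.3100

Propagate the distribution vector 3 minutes from Overloaded.
After 0 minutes: (0.0000, 0.0000, 1.0000)
After 1 minute: (0.6000, 0.2000, 0.2000)
After 2 minutes: (0.4400, 0.2200, 0.3400)
After 3 minutes: (0.4680, 0.2220, 0.3100)
P(in Overloaded after 3 minutes) = 0.3100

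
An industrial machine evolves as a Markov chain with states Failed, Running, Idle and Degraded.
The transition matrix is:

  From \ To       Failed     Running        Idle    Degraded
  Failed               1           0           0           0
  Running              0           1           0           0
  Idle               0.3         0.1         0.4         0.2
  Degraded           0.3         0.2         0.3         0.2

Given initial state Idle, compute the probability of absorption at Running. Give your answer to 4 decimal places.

0.2857

Let h(s) be the probability of absorption at Running starting from transient state s. Then h(Running) = 1 and h(Failed) = 0. By first-step analysis:
h(Idle) = 0.3·0 + 0.1·1 + 0.4·h(Idle) + 0.2·h(Degraded)
h(Degraded) = 0.3·0 + 0.2·1 + 0.3·h(Idle) + 0.2·h(Degraded)
Solving: h(Idle) = 0.2857, h(Degraded) = 0.3571.
Starting from Idle, the probability is 0.2857.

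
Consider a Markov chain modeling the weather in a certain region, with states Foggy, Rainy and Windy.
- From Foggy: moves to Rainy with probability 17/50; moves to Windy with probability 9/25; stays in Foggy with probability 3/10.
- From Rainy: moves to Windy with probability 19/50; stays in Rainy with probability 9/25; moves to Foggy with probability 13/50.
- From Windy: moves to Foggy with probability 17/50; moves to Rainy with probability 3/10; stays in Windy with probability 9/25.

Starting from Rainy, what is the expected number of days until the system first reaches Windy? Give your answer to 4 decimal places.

Let t(s) be the expected number of days to first reach Windy from state s, with t(Windy) = 0. Conditioning on the first day:
t(Foggy) = 1 + 0.3·t(Foggy) + 0.34·t(Rainy)
t(Rainy) = 1 + 0.26·t(Foggy) + 0.36·t(Rainy)
Solving: t(Foggy) = 2.7253, t(Rainy) = 2.6696.
Expected days from Rainy to Windy: 2.6696.

2.6696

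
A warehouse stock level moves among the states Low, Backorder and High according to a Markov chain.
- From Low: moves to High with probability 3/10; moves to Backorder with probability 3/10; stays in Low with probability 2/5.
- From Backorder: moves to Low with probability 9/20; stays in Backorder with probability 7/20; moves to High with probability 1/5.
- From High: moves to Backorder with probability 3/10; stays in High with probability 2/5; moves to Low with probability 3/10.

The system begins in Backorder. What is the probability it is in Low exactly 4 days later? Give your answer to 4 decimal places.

Propagate the distribution vector 4 days from Backorder.
After 0 days: (0.0000, 1.0000, 0.0000)
After 1 day: (0.4500, 0.3500, 0.2000)
After 2 days: (0.3975, 0.3175, 0.2850)
After 3 days: (0.3874, 0.3159, 0.2968)
After 4 days: (0.3861, 0.3158, 0.2981)
P(in Low after 4 days) = 0.3861

0.3861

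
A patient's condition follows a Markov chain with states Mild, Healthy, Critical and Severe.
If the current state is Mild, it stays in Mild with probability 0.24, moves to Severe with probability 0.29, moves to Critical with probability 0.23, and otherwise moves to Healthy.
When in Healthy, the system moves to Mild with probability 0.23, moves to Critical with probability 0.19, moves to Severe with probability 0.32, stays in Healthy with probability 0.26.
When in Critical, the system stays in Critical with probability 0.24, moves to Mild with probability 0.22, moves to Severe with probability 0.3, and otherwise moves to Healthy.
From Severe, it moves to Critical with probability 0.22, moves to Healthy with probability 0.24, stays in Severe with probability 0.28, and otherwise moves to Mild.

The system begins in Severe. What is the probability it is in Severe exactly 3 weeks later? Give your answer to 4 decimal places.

Propagate the distribution vector 3 weeks from Severe.
After 0 weeks: (0.0000, 0.0000, 0.0000, 1.0000)
After 1 week: (0.2600, 0.2400, 0.2200, 0.2800)
After 2 weeks: (0.2388, 0.2448, 0.2198, 0.2966)
After 3 weeks: (0.2391, 0.2449, 0.2194, 0.2966)
P(in Severe after 3 weeks) = 0.2966

0.2966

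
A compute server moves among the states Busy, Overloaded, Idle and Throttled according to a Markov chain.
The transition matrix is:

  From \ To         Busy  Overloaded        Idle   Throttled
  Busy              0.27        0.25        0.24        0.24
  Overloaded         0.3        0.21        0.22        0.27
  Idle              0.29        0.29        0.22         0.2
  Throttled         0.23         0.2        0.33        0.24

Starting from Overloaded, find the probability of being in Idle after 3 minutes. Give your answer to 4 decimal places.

0.2515

Propagate the distribution vector 3 minutes from Overloaded.
After 0 minutes: (0.0000, 1.0000, 0.0000, 0.0000)
After 1 minute: (0.3000, 0.2100, 0.2200, 0.2700)
After 2 minutes: (0.2699, 0.2369, 0.2557, 0.2375)
After 3 minutes: (0.2727, 0.2389, 0.2515, 0.2369)
P(in Idle after 3 minutes) = 0.2515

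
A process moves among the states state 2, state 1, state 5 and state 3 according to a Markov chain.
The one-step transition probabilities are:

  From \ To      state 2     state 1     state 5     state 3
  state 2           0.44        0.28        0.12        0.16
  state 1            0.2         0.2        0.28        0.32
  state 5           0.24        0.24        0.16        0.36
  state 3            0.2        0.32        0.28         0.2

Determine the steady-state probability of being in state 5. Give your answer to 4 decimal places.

Let the stationary distribution be π with π = πP and π_1 + π_2 + π_3 + π_4 = 1.
π_1 = 0.44·π_1 + 0.2·π_2 + 0.24·π_3 + 0.2·π_4
π_2 = 0.28·π_1 + 0.2·π_2 + 0.24·π_3 + 0.32·π_4
π_3 = 0.12·π_1 + 0.28·π_2 + 0.16·π_3 + 0.28·π_4
Solving with the normalization constraint gives π = (0.2743, 0.2609, 0.2108, 0.2541).
So the stationary probability of state 5 is 0.2108.

0.2108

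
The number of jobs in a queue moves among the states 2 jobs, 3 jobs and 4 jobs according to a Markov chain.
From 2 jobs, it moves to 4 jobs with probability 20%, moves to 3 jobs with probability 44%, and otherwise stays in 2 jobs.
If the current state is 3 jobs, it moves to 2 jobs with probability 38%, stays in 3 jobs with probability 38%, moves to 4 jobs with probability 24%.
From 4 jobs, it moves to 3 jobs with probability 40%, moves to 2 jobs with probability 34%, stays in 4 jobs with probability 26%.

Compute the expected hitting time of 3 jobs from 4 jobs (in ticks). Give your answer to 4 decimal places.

2.4162

Let t(s) be the expected number of ticks to first reach 3 jobs from state s, with t(3 jobs) = 0. Conditioning on the first tick:
t(2 jobs) = 1 + 0.36·t(2 jobs) + 0.2·t(4 jobs)
t(4 jobs) = 1 + 0.34·t(2 jobs) + 0.26·t(4 jobs)
Solving: t(2 jobs) = 2.3176, t(4 jobs) = 2.4162.
Expected ticks from 4 jobs to 3 jobs: 2.4162.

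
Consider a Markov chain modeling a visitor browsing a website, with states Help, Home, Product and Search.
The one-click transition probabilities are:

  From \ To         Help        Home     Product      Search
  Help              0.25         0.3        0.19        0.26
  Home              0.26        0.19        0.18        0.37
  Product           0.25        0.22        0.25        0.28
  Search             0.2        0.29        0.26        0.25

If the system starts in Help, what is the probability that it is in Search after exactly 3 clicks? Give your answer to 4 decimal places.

Propagate the distribution vector 3 clicks from Help.
After 0 clicks: (1.0000, 0.0000, 0.0000, 0.0000)
After 1 click: (0.2500, 0.3000, 0.1900, 0.2600)
After 2 clicks: (0.2400, 0.2492, 0.2166, 0.2942)
After 3 clicks: (0.2378, 0.2523, 0.2211, 0.2888)
P(in Search after 3 clicks) = 0.2888

0.2888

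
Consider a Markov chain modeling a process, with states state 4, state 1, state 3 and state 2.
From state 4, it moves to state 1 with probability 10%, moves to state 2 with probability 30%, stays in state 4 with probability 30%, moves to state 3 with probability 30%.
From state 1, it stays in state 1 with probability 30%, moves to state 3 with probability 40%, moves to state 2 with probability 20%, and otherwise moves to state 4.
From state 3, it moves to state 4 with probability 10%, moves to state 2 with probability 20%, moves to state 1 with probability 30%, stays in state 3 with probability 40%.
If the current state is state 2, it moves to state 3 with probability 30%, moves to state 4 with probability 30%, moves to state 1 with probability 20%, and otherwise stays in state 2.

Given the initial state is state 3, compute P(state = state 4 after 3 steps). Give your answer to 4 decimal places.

Propagate the distribution vector 3 steps from state 3.
After 0 steps: (0.0000, 0.0000, 1.0000, 0.0000)
After 1 step: (0.1000, 0.3000, 0.4000, 0.2000)
After 2 steps: (0.1600, 0.2600, 0.3700, 0.2100)
After 3 steps: (0.1740, 0.2470, 0.3630, 0.2160)
P(in state 4 after 3 steps) = 0.1740

0.1740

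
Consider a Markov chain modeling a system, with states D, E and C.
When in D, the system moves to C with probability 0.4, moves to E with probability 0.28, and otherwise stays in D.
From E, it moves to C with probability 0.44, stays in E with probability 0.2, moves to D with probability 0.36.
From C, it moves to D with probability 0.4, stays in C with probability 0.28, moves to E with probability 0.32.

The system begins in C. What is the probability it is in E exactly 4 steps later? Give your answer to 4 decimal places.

0.2727

Propagate the distribution vector 4 steps from C.
After 0 steps: (0.0000, 0.0000, 1.0000)
After 1 step: (0.4000, 0.3200, 0.2800)
After 2 steps: (0.3552, 0.2656, 0.3792)
After 3 steps: (0.3610, 0.2739, 0.3651)
After 4 steps: (0.3602, 0.2727, 0.3671)
P(in E after 4 steps) = 0.2727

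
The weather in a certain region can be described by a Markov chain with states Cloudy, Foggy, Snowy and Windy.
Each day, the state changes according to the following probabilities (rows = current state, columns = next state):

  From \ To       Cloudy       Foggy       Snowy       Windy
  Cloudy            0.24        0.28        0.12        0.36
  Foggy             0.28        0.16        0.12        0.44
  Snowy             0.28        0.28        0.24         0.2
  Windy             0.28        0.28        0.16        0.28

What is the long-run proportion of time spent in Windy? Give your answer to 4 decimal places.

Let the stationary distribution be π with π = πP and π_1 + π_2 + π_3 + π_4 = 1.
π_1 = 0.24·π_1 + 0.28·π_2 + 0.28·π_3 + 0.28·π_4
π_2 = 0.28·π_1 + 0.16·π_2 + 0.28·π_3 + 0.28·π_4
π_3 = 0.12·π_1 + 0.12·π_2 + 0.24·π_3 + 0.16·π_4
Solving with the normalization constraint gives π = (0.2692, 0.2500, 0.1513, 0.3294).
So the stationary probability of Windy is 0.3294.

0.3294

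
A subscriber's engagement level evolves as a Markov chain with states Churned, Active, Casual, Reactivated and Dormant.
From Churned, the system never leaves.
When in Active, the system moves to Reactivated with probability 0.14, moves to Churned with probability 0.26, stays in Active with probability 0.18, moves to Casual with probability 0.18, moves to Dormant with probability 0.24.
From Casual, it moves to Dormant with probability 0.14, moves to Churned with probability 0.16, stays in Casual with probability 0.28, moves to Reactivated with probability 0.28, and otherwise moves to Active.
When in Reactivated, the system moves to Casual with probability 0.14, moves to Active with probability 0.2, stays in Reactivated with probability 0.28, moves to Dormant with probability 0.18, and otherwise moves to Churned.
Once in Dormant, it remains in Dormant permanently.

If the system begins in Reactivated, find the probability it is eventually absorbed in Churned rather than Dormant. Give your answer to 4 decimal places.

0.5257

Let h(s) be the probability of absorption at Churned starting from transient state s. Then h(Churned) = 1 and h(Dormant) = 0. By first-step analysis:
h(Active) = 0.26·1 + 0.18·h(Active) + 0.18·h(Casual) + 0.14·h(Reactivated) + 0.24·0
h(Casual) = 0.16·1 + 0.14·h(Active) + 0.28·h(Casual) + 0.28·h(Reactivated) + 0.14·0
h(Reactivated) = 0.2·1 + 0.2·h(Active) + 0.14·h(Casual) + 0.28·h(Reactivated) + 0.18·0
Solving: h(Active) = 0.5228, h(Casual) = 0.5283, h(Reactivated) = 0.5257.
Starting from Reactivated, the probability is 0.5257.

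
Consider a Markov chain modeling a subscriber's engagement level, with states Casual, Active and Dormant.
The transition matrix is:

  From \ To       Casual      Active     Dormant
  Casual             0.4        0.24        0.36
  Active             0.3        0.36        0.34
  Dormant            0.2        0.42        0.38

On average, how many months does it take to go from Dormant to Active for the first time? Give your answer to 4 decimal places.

Let t(s) be the expected number of months to first reach Active from state s, with t(Active) = 0. Conditioning on the first month:
t(Casual) = 1 + 0.4·t(Casual) + 0.36·t(Dormant)
t(Dormant) = 1 + 0.2·t(Casual) + 0.38·t(Dormant)
Solving: t(Casual) = 3.2667, t(Dormant) = 2.6667.
Expected months from Dormant to Active: 2.6667.

2.6667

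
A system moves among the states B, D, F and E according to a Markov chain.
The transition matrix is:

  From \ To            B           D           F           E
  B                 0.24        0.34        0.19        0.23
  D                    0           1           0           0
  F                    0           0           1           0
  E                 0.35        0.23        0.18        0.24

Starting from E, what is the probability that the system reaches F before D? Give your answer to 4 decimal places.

Let h(s) be the probability of absorption at F starting from transient state s. Then h(F) = 1 and h(D) = 0. By first-step analysis:
h(B) = 0.24·h(B) + 0.34·0 + 0.19·1 + 0.23·h(E)
h(E) = 0.35·h(B) + 0.23·0 + 0.18·1 + 0.24·h(E)
Solving: h(B) = 0.3738, h(E) = 0.4090.
Starting from E, the probability is 0.4090.

0.4090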